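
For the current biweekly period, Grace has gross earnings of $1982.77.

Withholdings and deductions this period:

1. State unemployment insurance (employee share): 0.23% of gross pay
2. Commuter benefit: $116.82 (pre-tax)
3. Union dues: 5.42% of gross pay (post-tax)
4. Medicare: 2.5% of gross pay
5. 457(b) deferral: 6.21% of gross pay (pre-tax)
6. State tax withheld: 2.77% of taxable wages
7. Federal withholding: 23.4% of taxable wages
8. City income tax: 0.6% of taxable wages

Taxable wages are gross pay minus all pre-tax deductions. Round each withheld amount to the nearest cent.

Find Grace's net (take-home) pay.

$1114.66

457(b) deferral: $1982.77 × 0.0621 = $123.13
Commuter benefit: $116.82
Pre-tax total = $123.13 + $116.82 = $239.95
Taxable wages = $1982.77 − $239.95 = $1742.82
City income tax: $1742.82 × 0.006 = $10.46
Federal withholding: $1742.82 × 0.234 = $407.82
State tax withheld: $1742.82 × 0.0277 = $48.28
Medicare: $1982.77 × 0.025 = $49.57
State unemployment insurance (employee share): $1982.77 × 0.0023 = $4.56
Union dues: $1982.77 × 0.0542 = $107.47
Total deductions = $123.13 + $116.82 + $10.46 + $407.82 + $48.28 + $49.57 + $4.56 + $107.47 = $868.11
Net pay = $1982.77 − $868.11 = $1114.66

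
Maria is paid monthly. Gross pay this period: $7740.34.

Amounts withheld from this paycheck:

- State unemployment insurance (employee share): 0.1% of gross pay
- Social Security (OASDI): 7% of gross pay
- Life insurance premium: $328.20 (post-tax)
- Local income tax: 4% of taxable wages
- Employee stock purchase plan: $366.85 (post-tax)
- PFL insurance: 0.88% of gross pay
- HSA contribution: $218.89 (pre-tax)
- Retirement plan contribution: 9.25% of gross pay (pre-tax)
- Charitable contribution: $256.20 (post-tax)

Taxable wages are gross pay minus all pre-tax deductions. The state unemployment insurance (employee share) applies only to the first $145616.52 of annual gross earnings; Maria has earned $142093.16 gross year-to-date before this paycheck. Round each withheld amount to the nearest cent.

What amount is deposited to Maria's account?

$4968.55

HSA contribution: $218.89
Retirement plan contribution: $7740.34 × 0.0925 = $715.98
Pre-tax total = $218.89 + $715.98 = $934.87
Taxable wages = $7740.34 − $934.87 = $6805.47
Local income tax: $6805.47 × 0.04 = $272.22
PFL insurance: $7740.34 × 0.0088 = $68.11
State unemployment insurance (employee share): only $145616.52 − $142093.16 = $3523.36 of this check is subject → $3523.36 × 0.001 = $3.52
Social Security (OASDI): $7740.34 × 0.07 = $541.82
Life insurance premium: $328.20
Employee stock purchase plan: $366.85
Charitable contribution: $256.20
Total deductions = $218.89 + $715.98 + $272.22 + $68.11 + $3.52 + $541.82 + $328.20 + $366.85 + $256.20 = $2771.79
Net pay = $7740.34 − $2771.79 = $4968.55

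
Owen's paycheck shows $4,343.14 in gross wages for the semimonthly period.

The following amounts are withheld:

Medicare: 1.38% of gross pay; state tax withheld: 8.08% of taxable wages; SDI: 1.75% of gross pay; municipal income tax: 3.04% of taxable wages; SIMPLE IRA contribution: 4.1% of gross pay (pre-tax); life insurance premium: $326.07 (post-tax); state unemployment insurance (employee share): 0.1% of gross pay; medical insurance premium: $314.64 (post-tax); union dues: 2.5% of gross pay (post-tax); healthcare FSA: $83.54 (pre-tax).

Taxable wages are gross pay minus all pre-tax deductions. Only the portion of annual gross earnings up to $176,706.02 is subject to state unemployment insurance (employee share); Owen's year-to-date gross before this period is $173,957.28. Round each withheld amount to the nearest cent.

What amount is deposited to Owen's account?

SIMPLE IRA contribution: $4,343.14 × 0.041 = $178.07
Healthcare FSA: $83.54
Pre-tax total = $178.07 + $83.54 = $261.61
Taxable wages = $4,343.14 − $261.61 = $4,081.53
State tax withheld: $4,081.53 × 0.0808 = $329.79
Municipal income tax: $4,081.53 × 0.0304 = $124.08
SDI: $4,343.14 × 0.0175 = $76.00
State unemployment insurance (employee share): only $176,706.02 − $173,957.28 = $2,748.74 of this check is subject → $2,748.74 × 0.001 = $2.75
Medicare: $4,343.14 × 0.0138 = $59.94
Medical insurance premium: $314.64
Union dues: $4,343.14 × 0.025 = $108.58
Life insurance premium: $326.07
Total deductions = $178.07 + $83.54 + $329.79 + $124.08 + $76.00 + $2.75 + $59.94 + $314.64 + $108.58 + $326.07 = $1,603.46
Net pay = $4,343.14 − $1,603.46 = $2,739.68

$2,739.68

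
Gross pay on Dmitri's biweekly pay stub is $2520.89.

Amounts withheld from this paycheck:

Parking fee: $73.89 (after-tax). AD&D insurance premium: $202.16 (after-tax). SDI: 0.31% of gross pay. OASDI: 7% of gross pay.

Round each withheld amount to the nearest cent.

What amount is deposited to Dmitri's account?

$2060.57

OASDI: $2520.89 × 0.07 = $176.46
SDI: $2520.89 × 0.0031 = $7.81
Parking fee: $73.89
AD&D insurance premium: $202.16
Total deductions = $176.46 + $7.81 + $73.89 + $202.16 = $460.32
Net pay = $2520.89 − $460.32 = $2060.57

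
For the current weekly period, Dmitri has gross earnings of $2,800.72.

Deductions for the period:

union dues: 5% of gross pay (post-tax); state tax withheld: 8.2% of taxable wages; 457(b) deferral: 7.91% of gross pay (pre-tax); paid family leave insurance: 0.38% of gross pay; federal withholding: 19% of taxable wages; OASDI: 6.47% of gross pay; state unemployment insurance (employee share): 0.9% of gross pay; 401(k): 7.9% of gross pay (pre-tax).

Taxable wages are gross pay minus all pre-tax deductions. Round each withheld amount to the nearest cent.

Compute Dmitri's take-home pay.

$1,359.47

401(k): $2,800.72 × 0.079 = $221.26
457(b) deferral: $2,800.72 × 0.0791 = $221.54
Pre-tax total = $221.26 + $221.54 = $442.80
Taxable wages = $2,800.72 − $442.80 = $2,357.92
State tax withheld: $2,357.92 × 0.082 = $193.35
Federal withholding: $2,357.92 × 0.19 = $448.00
OASDI: $2,800.72 × 0.0647 = $181.21
Paid family leave insurance: $2,800.72 × 0.0038 = $10.64
State unemployment insurance (employee share): $2,800.72 × 0.009 = $25.21
Union dues: $2,800.72 × 0.05 = $140.04
Total deductions = $221.26 + $221.54 + $193.35 + $448.00 + $181.21 + $10.64 + $25.21 + $140.04 = $1,441.25
Net pay = $2,800.72 − $1,441.25 = $1,359.47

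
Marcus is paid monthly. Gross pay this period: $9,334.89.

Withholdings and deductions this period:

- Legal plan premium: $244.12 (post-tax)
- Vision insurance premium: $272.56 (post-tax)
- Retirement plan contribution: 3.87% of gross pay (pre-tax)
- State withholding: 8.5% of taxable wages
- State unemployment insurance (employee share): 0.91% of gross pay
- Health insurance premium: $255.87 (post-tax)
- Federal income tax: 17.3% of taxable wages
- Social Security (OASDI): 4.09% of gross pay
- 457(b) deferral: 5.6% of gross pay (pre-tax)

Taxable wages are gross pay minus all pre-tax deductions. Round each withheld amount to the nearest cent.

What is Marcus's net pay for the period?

$5,031.26

Retirement plan contribution: $9,334.89 × 0.0387 = $361.26
457(b) deferral: $9,334.89 × 0.056 = $522.75
Pre-tax total = $361.26 + $522.75 = $884.01
Taxable wages = $9,334.89 − $884.01 = $8,450.88
Federal income tax: $8,450.88 × 0.173 = $1,462.00
State withholding: $8,450.88 × 0.085 = $718.32
Social Security (OASDI): $9,334.89 × 0.0409 = $381.80
State unemployment insurance (employee share): $9,334.89 × 0.0091 = $84.95
Health insurance premium: $255.87
Vision insurance premium: $272.56
Legal plan premium: $244.12
Total deductions = $361.26 + $522.75 + $1,462.00 + $718.32 + $381.80 + $84.95 + $255.87 + $272.56 + $244.12 = $4,303.63
Net pay = $9,334.89 − $4,303.63 = $5,031.26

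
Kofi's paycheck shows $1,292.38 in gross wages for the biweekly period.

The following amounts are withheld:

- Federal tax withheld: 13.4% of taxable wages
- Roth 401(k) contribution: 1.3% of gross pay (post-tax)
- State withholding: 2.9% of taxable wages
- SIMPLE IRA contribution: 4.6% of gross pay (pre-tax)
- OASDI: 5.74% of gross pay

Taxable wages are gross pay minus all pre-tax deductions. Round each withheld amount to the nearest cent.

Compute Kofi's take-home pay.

SIMPLE IRA contribution: $1,292.38 × 0.046 = $59.45
Taxable wages = $1,292.38 − $59.45 = $1,232.93
Federal tax withheld: $1,232.93 × 0.134 = $165.21
State withholding: $1,232.93 × 0.029 = $35.75
OASDI: $1,292.38 × 0.0574 = $74.18
Roth 401(k) contribution: $1,292.38 × 0.013 = $16.80
Total deductions = $59.45 + $165.21 + $35.75 + $74.18 + $16.80 = $351.39
Net pay = $1,292.38 − $351.39 = $940.99

$940.99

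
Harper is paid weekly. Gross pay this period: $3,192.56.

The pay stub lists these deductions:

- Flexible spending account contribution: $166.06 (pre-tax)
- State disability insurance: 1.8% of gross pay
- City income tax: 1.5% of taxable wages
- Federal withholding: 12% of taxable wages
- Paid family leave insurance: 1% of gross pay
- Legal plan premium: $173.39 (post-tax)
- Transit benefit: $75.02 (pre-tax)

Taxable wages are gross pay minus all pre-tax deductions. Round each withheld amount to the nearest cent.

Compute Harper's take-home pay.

$2,290.24

Transit benefit: $75.02
Flexible spending account contribution: $166.06
Pre-tax total = $75.02 + $166.06 = $241.08
Taxable wages = $3,192.56 − $241.08 = $2,951.48
City income tax: $2,951.48 × 0.015 = $44.27
Federal withholding: $2,951.48 × 0.12 = $354.18
Paid family leave insurance: $3,192.56 × 0.01 = $31.93
State disability insurance: $3,192.56 × 0.018 = $57.47
Legal plan premium: $173.39
Total deductions = $75.02 + $166.06 + $44.27 + $354.18 + $31.93 + $57.47 + $173.39 = $902.32
Net pay = $3,192.56 − $902.32 = $2,290.24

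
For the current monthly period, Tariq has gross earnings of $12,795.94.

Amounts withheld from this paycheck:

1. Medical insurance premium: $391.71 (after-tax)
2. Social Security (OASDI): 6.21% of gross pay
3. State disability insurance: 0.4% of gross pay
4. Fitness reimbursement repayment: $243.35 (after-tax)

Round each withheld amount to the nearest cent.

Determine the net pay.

$11,315.07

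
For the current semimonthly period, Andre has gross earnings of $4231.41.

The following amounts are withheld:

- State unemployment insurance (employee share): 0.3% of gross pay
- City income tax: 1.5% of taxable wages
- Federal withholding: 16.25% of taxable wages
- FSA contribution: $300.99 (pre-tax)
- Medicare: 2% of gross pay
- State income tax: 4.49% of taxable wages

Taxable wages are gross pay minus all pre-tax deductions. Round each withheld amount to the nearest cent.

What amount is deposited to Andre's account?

$2958.97

FSA contribution: $300.99
Taxable wages = $4231.41 − $300.99 = $3930.42
Federal withholding: $3930.42 × 0.1625 = $638.69
City income tax: $3930.42 × 0.015 = $58.96
State income tax: $3930.42 × 0.0449 = $176.48
State unemployment insurance (employee share): $4231.41 × 0.003 = $12.69
Medicare: $4231.41 × 0.02 = $84.63
Total deductions = $300.99 + $638.69 + $58.96 + $176.48 + $12.69 + $84.63 = $1272.44
Net pay = $4231.41 − $1272.44 = $2958.97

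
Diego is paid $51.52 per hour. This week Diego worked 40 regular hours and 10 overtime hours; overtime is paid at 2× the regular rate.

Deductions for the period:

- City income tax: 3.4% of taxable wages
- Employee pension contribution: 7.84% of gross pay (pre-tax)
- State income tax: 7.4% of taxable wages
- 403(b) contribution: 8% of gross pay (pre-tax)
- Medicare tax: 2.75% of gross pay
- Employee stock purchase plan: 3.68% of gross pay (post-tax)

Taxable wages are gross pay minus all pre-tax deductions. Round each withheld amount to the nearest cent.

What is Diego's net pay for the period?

$2,121.82

Regular pay: 40 × $51.52 = $2,060.80
Overtime pay: 10 × $51.52 × 2 = $1,030.40
Gross pay = $2,060.80 + $1,030.40 = $3,091.20
403(b) contribution: $3,091.20 × 0.08 = $247.30
Employee pension contribution: $3,091.20 × 0.0784 = $242.35
Pre-tax total = $247.30 + $242.35 = $489.65
Taxable wages = $3,091.20 − $489.65 = $2,601.55
City income tax: $2,601.55 × 0.034 = $88.45
State income tax: $2,601.55 × 0.074 = $192.51
Medicare tax: $3,091.20 × 0.0275 = $85.01
Employee stock purchase plan: $3,091.20 × 0.0368 = $113.76
Total deductions = $247.30 + $242.35 + $88.45 + $192.51 + $85.01 + $113.76 = $969.38
Net pay = $3,091.20 − $969.38 = $2,121.82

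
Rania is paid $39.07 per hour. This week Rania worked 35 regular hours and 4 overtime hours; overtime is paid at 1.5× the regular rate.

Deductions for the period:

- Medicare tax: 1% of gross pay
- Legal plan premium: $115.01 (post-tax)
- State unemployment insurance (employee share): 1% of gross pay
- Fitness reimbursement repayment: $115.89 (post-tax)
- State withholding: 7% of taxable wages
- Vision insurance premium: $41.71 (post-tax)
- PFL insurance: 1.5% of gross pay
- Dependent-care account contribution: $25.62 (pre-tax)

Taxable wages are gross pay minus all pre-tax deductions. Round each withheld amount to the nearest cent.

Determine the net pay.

$1137.23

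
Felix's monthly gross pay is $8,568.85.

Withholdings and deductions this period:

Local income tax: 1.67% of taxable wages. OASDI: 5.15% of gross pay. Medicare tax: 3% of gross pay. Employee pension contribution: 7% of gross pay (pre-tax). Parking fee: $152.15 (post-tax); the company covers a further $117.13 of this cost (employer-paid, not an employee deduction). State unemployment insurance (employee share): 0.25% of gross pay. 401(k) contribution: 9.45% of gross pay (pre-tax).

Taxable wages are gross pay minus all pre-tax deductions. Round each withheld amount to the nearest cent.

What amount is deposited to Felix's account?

401(k) contribution: $8,568.85 × 0.0945 = $809.76
Employee pension contribution: $8,568.85 × 0.07 = $599.82
Pre-tax total = $809.76 + $599.82 = $1,409.58
Taxable wages = $8,568.85 − $1,409.58 = $7,159.27
Local income tax: $7,159.27 × 0.0167 = $119.56
Medicare tax: $8,568.85 × 0.03 = $257.07
State unemployment insurance (employee share): $8,568.85 × 0.0025 = $21.42
OASDI: $8,568.85 × 0.0515 = $441.30
Parking fee: $152.15
(Employer's $117.13 toward parking fee is not withheld from the employee.)
Total deductions = $809.76 + $599.82 + $119.56 + $257.07 + $21.42 + $441.30 + $152.15 = $2,401.08
Net pay = $8,568.85 − $2,401.08 = $6,167.77

$6,167.77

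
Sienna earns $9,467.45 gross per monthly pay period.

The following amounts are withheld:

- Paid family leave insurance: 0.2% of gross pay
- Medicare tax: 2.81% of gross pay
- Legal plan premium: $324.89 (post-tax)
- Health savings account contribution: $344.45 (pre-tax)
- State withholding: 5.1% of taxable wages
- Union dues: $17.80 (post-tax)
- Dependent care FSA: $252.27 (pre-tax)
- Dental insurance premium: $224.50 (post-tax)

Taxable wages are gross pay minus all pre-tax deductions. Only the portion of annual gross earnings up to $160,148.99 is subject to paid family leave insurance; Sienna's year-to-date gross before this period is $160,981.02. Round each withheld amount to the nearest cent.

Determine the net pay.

$7,585.09

Dependent care FSA: $252.27
Health savings account contribution: $344.45
Pre-tax total = $252.27 + $344.45 = $596.72
Taxable wages = $9,467.45 − $596.72 = $8,870.73
State withholding: $8,870.73 × 0.051 = $452.41
Paid family leave insurance: annual cap $160,148.99 already reached (YTD $160,981.02), so $0.00
Medicare tax: $9,467.45 × 0.0281 = $266.04
Dental insurance premium: $224.50
Legal plan premium: $324.89
Union dues: $17.80
Total deductions = $252.27 + $344.45 + $452.41 + $0.00 + $266.04 + $224.50 + $324.89 + $17.80 = $1,882.36
Net pay = $9,467.45 − $1,882.36 = $7,585.09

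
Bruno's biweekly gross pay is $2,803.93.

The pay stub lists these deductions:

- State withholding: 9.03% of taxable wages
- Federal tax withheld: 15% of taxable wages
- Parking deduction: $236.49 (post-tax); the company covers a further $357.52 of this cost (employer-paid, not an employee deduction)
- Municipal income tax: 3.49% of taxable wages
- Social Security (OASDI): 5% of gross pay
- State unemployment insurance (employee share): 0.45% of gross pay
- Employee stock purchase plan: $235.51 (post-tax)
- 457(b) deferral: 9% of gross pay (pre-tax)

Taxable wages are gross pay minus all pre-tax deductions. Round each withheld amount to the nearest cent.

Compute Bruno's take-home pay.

$1,224.56

457(b) deferral: $2,803.93 × 0.09 = $252.35
Taxable wages = $2,803.93 − $252.35 = $2,551.58
State withholding: $2,551.58 × 0.0903 = $230.41
Federal tax withheld: $2,551.58 × 0.15 = $382.74
Municipal income tax: $2,551.58 × 0.0349 = $89.05
Social Security (OASDI): $2,803.93 × 0.05 = $140.20
State unemployment insurance (employee share): $2,803.93 × 0.0045 = $12.62
Employee stock purchase plan: $235.51
Parking deduction: $236.49
(Employer's $357.52 toward parking deduction is not withheld from the employee.)
Total deductions = $252.35 + $230.41 + $382.74 + $89.05 + $140.20 + $12.62 + $235.51 + $236.49 = $1,579.37
Net pay = $2,803.93 − $1,579.37 = $1,224.56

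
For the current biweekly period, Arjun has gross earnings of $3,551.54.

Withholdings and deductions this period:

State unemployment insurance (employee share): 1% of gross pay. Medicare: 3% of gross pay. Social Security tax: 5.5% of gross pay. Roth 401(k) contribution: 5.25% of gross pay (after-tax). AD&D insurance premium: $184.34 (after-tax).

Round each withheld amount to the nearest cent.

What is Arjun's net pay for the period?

$2,843.34

State unemployment insurance (employee share): $3,551.54 × 0.01 = $35.52
Social Security tax: $3,551.54 × 0.055 = $195.33
Medicare: $3,551.54 × 0.03 = $106.55
Roth 401(k) contribution: $3,551.54 × 0.0525 = $186.46
AD&D insurance premium: $184.34
Total deductions = $35.52 + $195.33 + $106.55 + $186.46 + $184.34 = $708.20
Net pay = $3,551.54 − $708.20 = $2,843.34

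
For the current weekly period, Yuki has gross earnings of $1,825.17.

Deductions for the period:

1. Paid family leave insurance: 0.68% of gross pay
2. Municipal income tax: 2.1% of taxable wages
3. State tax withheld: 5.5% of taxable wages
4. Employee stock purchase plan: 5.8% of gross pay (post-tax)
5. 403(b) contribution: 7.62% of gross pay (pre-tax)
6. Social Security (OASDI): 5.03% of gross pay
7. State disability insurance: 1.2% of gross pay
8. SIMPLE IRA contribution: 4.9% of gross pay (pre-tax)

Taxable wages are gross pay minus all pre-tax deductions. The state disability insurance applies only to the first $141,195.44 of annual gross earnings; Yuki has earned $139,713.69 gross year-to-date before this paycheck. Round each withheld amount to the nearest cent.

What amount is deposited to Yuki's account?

$1,247.45

403(b) contribution: $1,825.17 × 0.0762 = $139.08
SIMPLE IRA contribution: $1,825.17 × 0.049 = $89.43
Pre-tax total = $139.08 + $89.43 = $228.51
Taxable wages = $1,825.17 − $228.51 = $1,596.66
Municipal income tax: $1,596.66 × 0.021 = $33.53
State tax withheld: $1,596.66 × 0.055 = $87.82
State disability insurance: only $141,195.44 − $139,713.69 = $1,481.75 of this check is subject → $1,481.75 × 0.012 = $17.78
Paid family leave insurance: $1,825.17 × 0.0068 = $12.41
Social Security (OASDI): $1,825.17 × 0.0503 = $91.81
Employee stock purchase plan: $1,825.17 × 0.058 = $105.86
Total deductions = $139.08 + $89.43 + $33.53 + $87.82 + $17.78 + $12.41 + $91.81 + $105.86 = $577.72
Net pay = $1,825.17 − $577.72 = $1,247.45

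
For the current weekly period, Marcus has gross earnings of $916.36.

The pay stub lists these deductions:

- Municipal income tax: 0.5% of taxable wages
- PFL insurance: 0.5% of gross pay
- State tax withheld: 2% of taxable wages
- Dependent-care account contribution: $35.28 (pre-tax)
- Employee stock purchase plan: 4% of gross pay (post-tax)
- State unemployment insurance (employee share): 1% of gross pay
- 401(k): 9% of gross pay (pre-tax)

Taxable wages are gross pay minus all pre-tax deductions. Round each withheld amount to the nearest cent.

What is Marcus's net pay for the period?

Dependent-care account contribution: $35.28
401(k): $916.36 × 0.09 = $82.47
Pre-tax total = $35.28 + $82.47 = $117.75
Taxable wages = $916.36 − $117.75 = $798.61
State tax withheld: $798.61 × 0.02 = $15.97
Municipal income tax: $798.61 × 0.005 = $3.99
PFL insurance: $916.36 × 0.005 = $4.58
State unemployment insurance (employee share): $916.36 × 0.01 = $9.16
Employee stock purchase plan: $916.36 × 0.04 = $36.65
Total deductions = $35.28 + $82.47 + $15.97 + $3.99 + $4.58 + $9.16 + $36.65 = $188.10
Net pay = $916.36 − $188.10 = $728.26

$728.26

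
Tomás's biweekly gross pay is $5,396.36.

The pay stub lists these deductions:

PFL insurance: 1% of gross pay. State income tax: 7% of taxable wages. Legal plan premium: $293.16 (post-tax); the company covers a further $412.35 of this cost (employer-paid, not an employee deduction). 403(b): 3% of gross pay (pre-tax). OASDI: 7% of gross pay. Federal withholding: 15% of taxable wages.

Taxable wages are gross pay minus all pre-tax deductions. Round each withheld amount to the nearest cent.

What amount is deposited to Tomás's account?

403(b): $5,396.36 × 0.03 = $161.89
Taxable wages = $5,396.36 − $161.89 = $5,234.47
State income tax: $5,234.47 × 0.07 = $366.41
Federal withholding: $5,234.47 × 0.15 = $785.17
PFL insurance: $5,396.36 × 0.01 = $53.96
OASDI: $5,396.36 × 0.07 = $377.75
Legal plan premium: $293.16
(Employer's $412.35 toward legal plan premium is not withheld from the employee.)
Total deductions = $161.89 + $366.41 + $785.17 + $53.96 + $377.75 + $293.16 = $2,038.34
Net pay = $5,396.36 − $2,038.34 = $3,358.02

$3,358.02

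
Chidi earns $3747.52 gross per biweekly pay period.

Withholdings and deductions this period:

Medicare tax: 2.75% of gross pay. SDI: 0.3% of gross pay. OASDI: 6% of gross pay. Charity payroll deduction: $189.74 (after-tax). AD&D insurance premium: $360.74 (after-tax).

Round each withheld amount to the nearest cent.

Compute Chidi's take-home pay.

$2857.89

OASDI: $3747.52 × 0.06 = $224.85
Medicare tax: $3747.52 × 0.0275 = $103.06
SDI: $3747.52 × 0.003 = $11.24
Charity payroll deduction: $189.74
AD&D insurance premium: $360.74
Total deductions = $224.85 + $103.06 + $11.24 + $189.74 + $360.74 = $889.63
Net pay = $3747.52 − $889.63 = $2857.89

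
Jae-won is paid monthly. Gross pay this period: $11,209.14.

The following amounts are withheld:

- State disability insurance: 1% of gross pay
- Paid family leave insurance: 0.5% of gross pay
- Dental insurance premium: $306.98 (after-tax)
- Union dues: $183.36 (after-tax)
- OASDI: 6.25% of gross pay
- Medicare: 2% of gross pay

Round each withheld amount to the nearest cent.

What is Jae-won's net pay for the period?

OASDI: $11,209.14 × 0.0625 = $700.57
State disability insurance: $11,209.14 × 0.01 = $112.09
Medicare: $11,209.14 × 0.02 = $224.18
Paid family leave insurance: $11,209.14 × 0.005 = $56.05
Union dues: $183.36
Dental insurance premium: $306.98
Total deductions = $700.57 + $112.09 + $224.18 + $56.05 + $183.36 + $306.98 = $1,583.23
Net pay = $11,209.14 − $1,583.23 = $9,625.91

$9,625.91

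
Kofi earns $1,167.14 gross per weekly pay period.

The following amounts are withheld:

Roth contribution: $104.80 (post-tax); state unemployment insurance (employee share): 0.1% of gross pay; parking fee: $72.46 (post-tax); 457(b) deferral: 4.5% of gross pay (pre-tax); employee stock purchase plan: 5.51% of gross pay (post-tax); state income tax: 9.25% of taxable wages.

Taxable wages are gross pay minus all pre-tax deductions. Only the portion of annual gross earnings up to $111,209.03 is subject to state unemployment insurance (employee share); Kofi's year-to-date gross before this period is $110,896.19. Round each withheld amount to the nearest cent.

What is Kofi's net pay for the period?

457(b) deferral: $1,167.14 × 0.045 = $52.52
Taxable wages = $1,167.14 − $52.52 = $1,114.62
State income tax: $1,114.62 × 0.0925 = $103.10
State unemployment insurance (employee share): only $111,209.03 − $110,896.19 = $312.84 of this check is subject → $312.84 × 0.001 = $0.31
Parking fee: $72.46
Roth contribution: $104.80
Employee stock purchase plan: $1,167.14 × 0.0551 = $64.31
Total deductions = $52.52 + $103.10 + $0.31 + $72.46 + $104.80 + $64.31 = $397.50
Net pay = $1,167.14 − $397.50 = $769.64

$769.64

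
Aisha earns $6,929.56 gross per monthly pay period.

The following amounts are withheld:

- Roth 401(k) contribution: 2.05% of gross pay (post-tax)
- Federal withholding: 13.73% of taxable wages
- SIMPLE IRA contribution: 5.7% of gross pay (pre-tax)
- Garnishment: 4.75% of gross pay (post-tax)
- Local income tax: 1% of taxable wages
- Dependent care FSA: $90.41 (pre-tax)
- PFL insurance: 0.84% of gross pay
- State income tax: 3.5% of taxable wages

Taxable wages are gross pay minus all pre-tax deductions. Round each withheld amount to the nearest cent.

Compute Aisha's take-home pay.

SIMPLE IRA contribution: $6,929.56 × 0.057 = $394.98
Dependent care FSA: $90.41
Pre-tax total = $394.98 + $90.41 = $485.39
Taxable wages = $6,929.56 − $485.39 = $6,444.17
Federal withholding: $6,444.17 × 0.1373 = $884.78
State income tax: $6,444.17 × 0.035 = $225.55
Local income tax: $6,444.17 × 0.01 = $64.44
PFL insurance: $6,929.56 × 0.0084 = $58.21
Roth 401(k) contribution: $6,929.56 × 0.0205 = $142.06
Garnishment: $6,929.56 × 0.0475 = $329.15
Total deductions = $394.98 + $90.41 + $884.78 + $225.55 + $64.44 + $58.21 + $142.06 + $329.15 = $2,189.58
Net pay = $6,929.56 − $2,189.58 = $4,739.98

$4,739.98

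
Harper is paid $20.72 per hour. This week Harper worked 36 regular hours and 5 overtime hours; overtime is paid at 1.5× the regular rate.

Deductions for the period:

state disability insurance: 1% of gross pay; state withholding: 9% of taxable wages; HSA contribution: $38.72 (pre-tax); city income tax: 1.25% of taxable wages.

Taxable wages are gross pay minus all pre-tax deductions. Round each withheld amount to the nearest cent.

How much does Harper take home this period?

$765.18

Regular pay: 36 × $20.72 = $745.92
Overtime pay: 5 × $20.72 × 1.5 = $155.40
Gross pay = $745.92 + $155.40 = $901.32
HSA contribution: $38.72
Taxable wages = $901.32 − $38.72 = $862.60
City income tax: $862.60 × 0.0125 = $10.78
State withholding: $862.60 × 0.09 = $77.63
State disability insurance: $901.32 × 0.01 = $9.01
Total deductions = $38.72 + $10.78 + $77.63 + $9.01 = $136.14
Net pay = $901.32 − $136.14 = $765.18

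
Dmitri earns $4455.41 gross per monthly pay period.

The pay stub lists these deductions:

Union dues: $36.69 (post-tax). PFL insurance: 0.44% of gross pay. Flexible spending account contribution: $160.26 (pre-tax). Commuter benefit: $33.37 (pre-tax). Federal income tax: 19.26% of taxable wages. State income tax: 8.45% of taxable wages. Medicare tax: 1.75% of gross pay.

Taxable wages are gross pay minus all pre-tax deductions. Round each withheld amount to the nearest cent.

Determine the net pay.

Commuter benefit: $33.37
Flexible spending account contribution: $160.26
Pre-tax total = $33.37 + $160.26 = $193.63
Taxable wages = $4455.41 − $193.63 = $4261.78
State income tax: $4261.78 × 0.0845 = $360.12
Federal income tax: $4261.78 × 0.1926 = $820.82
Medicare tax: $4455.41 × 0.0175 = $77.97
PFL insurance: $4455.41 × 0.0044 = $19.60
Union dues: $36.69
Total deductions = $33.37 + $160.26 + $360.12 + $820.82 + $77.97 + $19.60 + $36.69 = $1508.83
Net pay = $4455.41 − $1508.83 = $2946.58

$2946.58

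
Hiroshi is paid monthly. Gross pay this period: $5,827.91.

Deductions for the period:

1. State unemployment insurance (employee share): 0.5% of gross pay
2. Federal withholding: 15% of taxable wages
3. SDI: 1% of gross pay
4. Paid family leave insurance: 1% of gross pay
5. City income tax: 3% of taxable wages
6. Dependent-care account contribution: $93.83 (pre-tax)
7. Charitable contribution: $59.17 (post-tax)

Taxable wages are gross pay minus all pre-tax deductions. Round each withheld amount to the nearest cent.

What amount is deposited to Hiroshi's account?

$4,497.08

Dependent-care account contribution: $93.83
Taxable wages = $5,827.91 − $93.83 = $5,734.08
City income tax: $5,734.08 × 0.03 = $172.02
Federal withholding: $5,734.08 × 0.15 = $860.11
Paid family leave insurance: $5,827.91 × 0.01 = $58.28
SDI: $5,827.91 × 0.01 = $58.28
State unemployment insurance (employee share): $5,827.91 × 0.005 = $29.14
Charitable contribution: $59.17
Total deductions = $93.83 + $172.02 + $860.11 + $58.28 + $58.28 + $29.14 + $59.17 = $1,330.83
Net pay = $5,827.91 − $1,330.83 = $4,497.08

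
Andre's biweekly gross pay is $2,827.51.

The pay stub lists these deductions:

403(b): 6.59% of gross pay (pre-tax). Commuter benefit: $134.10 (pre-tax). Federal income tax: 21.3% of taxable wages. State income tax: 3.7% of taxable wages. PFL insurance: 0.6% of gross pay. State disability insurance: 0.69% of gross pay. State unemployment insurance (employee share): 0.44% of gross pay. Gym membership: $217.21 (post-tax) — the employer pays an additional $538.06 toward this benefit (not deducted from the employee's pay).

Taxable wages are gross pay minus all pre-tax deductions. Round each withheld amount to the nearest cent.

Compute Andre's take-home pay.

Commuter benefit: $134.10
403(b): $2,827.51 × 0.0659 = $186.33
Pre-tax total = $134.10 + $186.33 = $320.43
Taxable wages = $2,827.51 − $320.43 = $2,507.08
Federal income tax: $2,507.08 × 0.213 = $534.01
State income tax: $2,507.08 × 0.037 = $92.76
PFL insurance: $2,827.51 × 0.006 = $16.97
State disability insurance: $2,827.51 × 0.0069 = $19.51
State unemployment insurance (employee share): $2,827.51 × 0.0044 = $12.44
Gym membership: $217.21
(Employer's $538.06 toward gym membership is not withheld from the employee.)
Total deductions = $134.10 + $186.33 + $534.01 + $92.76 + $16.97 + $19.51 + $12.44 + $217.21 = $1,213.33
Net pay = $2,827.51 − $1,213.33 = $1,614.18

$1,614.18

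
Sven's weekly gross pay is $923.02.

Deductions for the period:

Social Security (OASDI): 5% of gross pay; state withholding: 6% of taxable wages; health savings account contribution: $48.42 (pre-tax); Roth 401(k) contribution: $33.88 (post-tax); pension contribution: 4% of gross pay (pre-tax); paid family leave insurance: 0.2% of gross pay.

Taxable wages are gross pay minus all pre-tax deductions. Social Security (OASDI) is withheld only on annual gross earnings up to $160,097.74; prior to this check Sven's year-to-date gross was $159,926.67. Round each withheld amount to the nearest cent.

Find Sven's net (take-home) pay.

Health savings account contribution: $48.42
Pension contribution: $923.02 × 0.04 = $36.92
Pre-tax total = $48.42 + $36.92 = $85.34
Taxable wages = $923.02 − $85.34 = $837.68
State withholding: $837.68 × 0.06 = $50.26
Paid family leave insurance: $923.02 × 0.002 = $1.85
Social Security (OASDI): only $160,097.74 − $159,926.67 = $171.07 of this check is subject → $171.07 × 0.05 = $8.55
Roth 401(k) contribution: $33.88
Total deductions = $48.42 + $36.92 + $50.26 + $1.85 + $8.55 + $33.88 = $179.88
Net pay = $923.02 − $179.88 = $743.14

$743.14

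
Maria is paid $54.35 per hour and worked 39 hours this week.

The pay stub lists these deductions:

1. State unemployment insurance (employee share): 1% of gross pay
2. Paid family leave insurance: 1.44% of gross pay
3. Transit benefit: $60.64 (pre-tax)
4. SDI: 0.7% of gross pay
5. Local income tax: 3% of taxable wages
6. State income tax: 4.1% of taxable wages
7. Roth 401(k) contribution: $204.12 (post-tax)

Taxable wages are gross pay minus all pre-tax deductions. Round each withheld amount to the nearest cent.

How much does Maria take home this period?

$1,642.14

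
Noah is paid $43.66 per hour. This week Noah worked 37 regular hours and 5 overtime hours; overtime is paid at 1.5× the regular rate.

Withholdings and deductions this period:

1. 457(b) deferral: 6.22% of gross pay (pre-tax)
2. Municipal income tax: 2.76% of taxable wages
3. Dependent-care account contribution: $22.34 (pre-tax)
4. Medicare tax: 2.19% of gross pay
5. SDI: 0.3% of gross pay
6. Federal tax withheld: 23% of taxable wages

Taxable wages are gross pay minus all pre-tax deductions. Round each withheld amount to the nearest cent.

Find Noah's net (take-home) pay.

$1,287.70

Regular pay: 37 × $43.66 = $1,615.42
Overtime pay: 5 × $43.66 × 1.5 = $327.45
Gross pay = $1,615.42 + $327.45 = $1,942.87
457(b) deferral: $1,942.87 × 0.0622 = $120.85
Dependent-care account contribution: $22.34
Pre-tax total = $120.85 + $22.34 = $143.19
Taxable wages = $1,942.87 − $143.19 = $1,799.68
Municipal income tax: $1,799.68 × 0.0276 = $49.67
Federal tax withheld: $1,799.68 × 0.23 = $413.93
Medicare tax: $1,942.87 × 0.0219 = $42.55
SDI: $1,942.87 × 0.003 = $5.83
Total deductions = $120.85 + $22.34 + $49.67 + $413.93 + $42.55 + $5.83 = $655.17
Net pay = $1,942.87 − $655.17 = $1,287.70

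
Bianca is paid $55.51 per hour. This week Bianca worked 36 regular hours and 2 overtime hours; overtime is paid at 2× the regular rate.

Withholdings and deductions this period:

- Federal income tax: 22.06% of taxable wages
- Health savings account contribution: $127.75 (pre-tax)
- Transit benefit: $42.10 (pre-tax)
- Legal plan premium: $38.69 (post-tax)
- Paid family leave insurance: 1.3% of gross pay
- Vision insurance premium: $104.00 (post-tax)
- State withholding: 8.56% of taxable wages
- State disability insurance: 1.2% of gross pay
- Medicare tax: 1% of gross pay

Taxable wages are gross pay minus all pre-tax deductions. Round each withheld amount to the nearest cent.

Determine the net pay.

$1,202.27

Regular pay: 36 × $55.51 = $1,998.36
Overtime pay: 2 × $55.51 × 2 = $222.04
Gross pay = $1,998.36 + $222.04 = $2,220.40
Transit benefit: $42.10
Health savings account contribution: $127.75
Pre-tax total = $42.10 + $127.75 = $169.85
Taxable wages = $2,220.40 − $169.85 = $2,050.55
State withholding: $2,050.55 × 0.0856 = $175.53
Federal income tax: $2,050.55 × 0.2206 = $452.35
Medicare tax: $2,220.40 × 0.01 = $22.20
Paid family leave insurance: $2,220.40 × 0.013 = $28.87
State disability insurance: $2,220.40 × 0.012 = $26.64
Legal plan premium: $38.69
Vision insurance premium: $104.00
Total deductions = $42.10 + $127.75 + $175.53 + $452.35 + $22.20 + $28.87 + $26.64 + $38.69 + $104.00 = $1,018.13
Net pay = $2,220.40 − $1,018.13 = $1,202.27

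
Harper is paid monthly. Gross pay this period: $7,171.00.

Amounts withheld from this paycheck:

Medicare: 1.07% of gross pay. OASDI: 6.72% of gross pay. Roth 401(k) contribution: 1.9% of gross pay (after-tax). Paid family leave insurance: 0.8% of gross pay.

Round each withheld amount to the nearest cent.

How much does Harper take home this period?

$6,418.76

Paid family leave insurance: $7,171.00 × 0.008 = $57.37
Medicare: $7,171.00 × 0.0107 = $76.73
OASDI: $7,171.00 × 0.0672 = $481.89
Roth 401(k) contribution: $7,171.00 × 0.019 = $136.25
Total deductions = $57.37 + $76.73 + $481.89 + $136.25 = $752.24
Net pay = $7,171.00 − $752.24 = $6,418.76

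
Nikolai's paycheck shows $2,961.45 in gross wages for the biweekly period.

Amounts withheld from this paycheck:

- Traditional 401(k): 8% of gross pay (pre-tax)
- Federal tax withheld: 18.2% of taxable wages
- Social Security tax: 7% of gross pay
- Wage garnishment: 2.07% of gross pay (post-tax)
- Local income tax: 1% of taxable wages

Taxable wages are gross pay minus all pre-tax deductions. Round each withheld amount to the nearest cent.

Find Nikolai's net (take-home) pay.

$1,932.82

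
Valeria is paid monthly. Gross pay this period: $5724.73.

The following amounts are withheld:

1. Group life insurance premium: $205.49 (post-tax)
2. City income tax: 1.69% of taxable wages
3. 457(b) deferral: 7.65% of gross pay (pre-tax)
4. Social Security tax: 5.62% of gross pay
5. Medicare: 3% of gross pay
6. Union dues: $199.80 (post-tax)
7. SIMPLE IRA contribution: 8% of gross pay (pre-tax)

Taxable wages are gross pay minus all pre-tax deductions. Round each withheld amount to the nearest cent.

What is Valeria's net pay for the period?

$3848.44

SIMPLE IRA contribution: $5724.73 × 0.08 = $457.98
457(b) deferral: $5724.73 × 0.0765 = $437.94
Pre-tax total = $457.98 + $437.94 = $895.92
Taxable wages = $5724.73 − $895.92 = $4828.81
City income tax: $4828.81 × 0.0169 = $81.61
Medicare: $5724.73 × 0.03 = $171.74
Social Security tax: $5724.73 × 0.0562 = $321.73
Group life insurance premium: $205.49
Union dues: $199.80
Total deductions = $457.98 + $437.94 + $81.61 + $171.74 + $321.73 + $205.49 + $199.80 = $1876.29
Net pay = $5724.73 − $1876.29 = $3848.44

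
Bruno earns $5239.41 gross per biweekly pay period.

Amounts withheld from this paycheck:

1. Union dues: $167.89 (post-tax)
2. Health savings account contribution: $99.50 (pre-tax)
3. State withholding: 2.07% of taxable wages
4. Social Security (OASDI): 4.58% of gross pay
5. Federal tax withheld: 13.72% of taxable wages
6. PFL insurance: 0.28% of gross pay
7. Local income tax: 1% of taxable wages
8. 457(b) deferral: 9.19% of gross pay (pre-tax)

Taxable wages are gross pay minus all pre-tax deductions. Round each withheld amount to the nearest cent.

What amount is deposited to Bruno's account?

Health savings account contribution: $99.50
457(b) deferral: $5239.41 × 0.0919 = $481.50
Pre-tax total = $99.50 + $481.50 = $581.00
Taxable wages = $5239.41 − $581.00 = $4658.41
State withholding: $4658.41 × 0.0207 = $96.43
Federal tax withheld: $4658.41 × 0.1372 = $639.13
Local income tax: $4658.41 × 0.01 = $46.58
Social Security (OASDI): $5239.41 × 0.0458 = $239.96
PFL insurance: $5239.41 × 0.0028 = $14.67
Union dues: $167.89
Total deductions = $99.50 + $481.50 + $96.43 + $639.13 + $46.58 + $239.96 + $14.67 + $167.89 = $1785.66
Net pay = $5239.41 − $1785.66 = $3453.75

$3453.75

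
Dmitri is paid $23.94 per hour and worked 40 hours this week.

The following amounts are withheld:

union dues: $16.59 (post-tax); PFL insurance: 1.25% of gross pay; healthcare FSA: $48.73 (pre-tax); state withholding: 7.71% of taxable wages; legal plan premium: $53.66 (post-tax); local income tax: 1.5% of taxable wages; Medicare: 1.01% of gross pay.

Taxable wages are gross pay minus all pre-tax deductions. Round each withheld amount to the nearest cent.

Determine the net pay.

Gross pay: 40 × $23.94 = $957.60
Healthcare FSA: $48.73
Taxable wages = $957.60 − $48.73 = $908.87
Local income tax: $908.87 × 0.015 = $13.63
State withholding: $908.87 × 0.0771 = $70.07
Medicare: $957.60 × 0.0101 = $9.67
PFL insurance: $957.60 × 0.0125 = $11.97
Union dues: $16.59
Legal plan premium: $53.66
Total deductions = $48.73 + $13.63 + $70.07 + $9.67 + $11.97 + $16.59 + $53.66 = $224.32
Net pay = $957.60 − $224.32 = $733.28

$733.28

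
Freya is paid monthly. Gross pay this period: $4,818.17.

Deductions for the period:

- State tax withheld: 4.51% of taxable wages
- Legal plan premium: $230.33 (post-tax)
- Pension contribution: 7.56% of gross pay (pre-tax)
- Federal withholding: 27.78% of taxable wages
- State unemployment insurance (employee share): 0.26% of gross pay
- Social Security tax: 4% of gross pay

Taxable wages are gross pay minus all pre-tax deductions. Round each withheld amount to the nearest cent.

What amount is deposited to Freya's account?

$2,580.16

Pension contribution: $4,818.17 × 0.0756 = $364.25
Taxable wages = $4,818.17 − $364.25 = $4,453.92
Federal withholding: $4,453.92 × 0.2778 = $1,237.30
State tax withheld: $4,453.92 × 0.0451 = $200.87
State unemployment insurance (employee share): $4,818.17 × 0.0026 = $12.53
Social Security tax: $4,818.17 × 0.04 = $192.73
Legal plan premium: $230.33
Total deductions = $364.25 + $1,237.30 + $200.87 + $12.53 + $192.73 + $230.33 = $2,238.01
Net pay = $4,818.17 − $2,238.01 = $2,580.16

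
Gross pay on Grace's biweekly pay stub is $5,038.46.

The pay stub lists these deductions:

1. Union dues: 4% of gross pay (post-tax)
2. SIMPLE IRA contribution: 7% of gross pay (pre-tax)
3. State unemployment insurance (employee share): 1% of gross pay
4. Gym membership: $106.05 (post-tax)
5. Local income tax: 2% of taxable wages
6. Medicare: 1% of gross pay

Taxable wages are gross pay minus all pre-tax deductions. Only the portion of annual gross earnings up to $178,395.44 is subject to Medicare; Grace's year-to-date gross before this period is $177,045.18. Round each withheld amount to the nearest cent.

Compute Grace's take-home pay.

$4,220.58

SIMPLE IRA contribution: $5,038.46 × 0.07 = $352.69
Taxable wages = $5,038.46 − $352.69 = $4,685.77
Local income tax: $4,685.77 × 0.02 = $93.72
State unemployment insurance (employee share): $5,038.46 × 0.01 = $50.38
Medicare: only $178,395.44 − $177,045.18 = $1,350.26 of this check is subject → $1,350.26 × 0.01 = $13.50
Union dues: $5,038.46 × 0.04 = $201.54
Gym membership: $106.05
Total deductions = $352.69 + $93.72 + $50.38 + $13.50 + $201.54 + $106.05 = $817.88
Net pay = $5,038.46 − $817.88 = $4,220.58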